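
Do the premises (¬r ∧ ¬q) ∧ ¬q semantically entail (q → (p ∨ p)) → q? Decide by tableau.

No

Initial set: {((¬r ∧ ¬q) ∧ ¬q); ¬((q → (p ∨ p)) → q)}.
((¬r ∧ ¬q) ∧ ¬q): α-rule — add (¬r ∧ ¬q), ¬q.
¬((q → (p ∨ p)) → q): α-rule — add (q → (p ∨ p)), ¬q.
(¬r ∧ ¬q): α-rule — add ¬r, ¬q.
(q → (p ∨ p)): β-rule — branch into ¬q  //  (p ∨ p).
  branch 1 (add ¬q):
    ○ open, literals {q=0, r=0}.
  branch 2 (add (p ∨ p)):
    (p ∨ p): β-rule — branch into p  //  p.
      branch 2.1 (add p):
        ○ open, literals {p=1, q=0, r=0}.
      branch 2.2 (add p):
        ○ open, literals {p=1, q=0, r=0}.
0 branches closed, 3 open.
An open branch gives a countermodel: q=0, r=0 (unmentioned atoms arbitrary); the premises hold there but the conclusion fails.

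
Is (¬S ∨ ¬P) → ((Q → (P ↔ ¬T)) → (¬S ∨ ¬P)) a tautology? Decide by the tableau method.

Assume the negation and expand:
Initial set: {¬((¬S ∨ ¬P) → ((Q → (P ↔ ¬T)) → (¬S ∨ ¬P)))}.
¬((¬S ∨ ¬P) → ((Q → (P ↔ ¬T)) → (¬S ∨ ¬P))): α-rule — add (¬S ∨ ¬P), ¬((Q → (P ↔ ¬T)) → (¬S ∨ ¬P)).
¬((Q → (P ↔ ¬T)) → (¬S ∨ ¬P)): α-rule — add (Q → (P ↔ ¬T)), ¬(¬S ∨ ¬P).
¬(¬S ∨ ¬P): α-rule — add ¬¬S, ¬¬P.
(¬S ∨ ¬P): β-rule — branch into ¬S  //  ¬P.
  branch 1 (add ¬S):
    × closes — contains both S and ¬S.
  branch 2 (add ¬P):
    × closes — contains both P and ¬P.
All 2 branches close.
Every branch closed, so the negation is unsatisfiable and the formula is valid.

Valid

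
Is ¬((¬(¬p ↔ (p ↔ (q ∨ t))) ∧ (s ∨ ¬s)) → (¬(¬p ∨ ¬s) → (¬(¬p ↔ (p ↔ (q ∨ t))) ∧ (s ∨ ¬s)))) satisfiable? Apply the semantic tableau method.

Initial set: {¬((¬(¬p ↔ (p ↔ (q ∨ t))) ∧ (s ∨ ¬s)) → (¬(¬p ∨ ¬s) → (¬(¬p ↔ (p ↔ (q ∨ t))) ∧ (s ∨ ¬s))))}.
¬((¬(¬p ↔ (p ↔ (q ∨ t))) ∧ (s ∨ ¬s)) → (¬(¬p ∨ ¬s) → (¬(¬p ↔ (p ↔ (q ∨ t))) ∧ (s ∨ ¬s)))): α-rule — add (¬(¬p ↔ (p ↔ (q ∨ t))) ∧ (s ∨ ¬s)), ¬(¬(¬p ∨ ¬s) → (¬(¬p ↔ (p ↔ (q ∨ t))) ∧ (s ∨ ¬s))).
(¬(¬p ↔ (p ↔ (q ∨ t))) ∧ (s ∨ ¬s)): α-rule — add ¬(¬p ↔ (p ↔ (q ∨ t))), (s ∨ ¬s).
¬(¬(¬p ∨ ¬s) → (¬(¬p ↔ (p ↔ (q ∨ t))) ∧ (s ∨ ¬s))): α-rule — add ¬(¬p ∨ ¬s), ¬(¬(¬p ↔ (p ↔ (q ∨ t))) ∧ (s ∨ ¬s)).
¬(¬p ∨ ¬s): α-rule — add ¬¬p, ¬¬s.
¬(¬p ↔ (p ↔ (q ∨ t))): β-rule — branch into ¬p, ¬(p ↔ (q ∨ t))  //  ¬¬p, (p ↔ (q ∨ t)).
  branch 1 (add ¬p, ¬(p ↔ (q ∨ t))):
    × closes — contains both p and ¬p.
  branch 2 (add ¬¬p, (p ↔ (q ∨ t))):
    (s ∨ ¬s): β-rule — branch into s  //  ¬s.
      branch 2.1 (add s):
        ¬(¬(¬p ↔ (p ↔ (q ∨ t))) ∧ (s ∨ ¬s)): β-rule — branch into ¬¬(¬p ↔ (p ↔ (q ∨ t)))  //  ¬(s ∨ ¬s).
          branch 2.1.1 (add ¬¬(¬p ↔ (p ↔ (q ∨ t)))):
            (p ↔ (q ∨ t)): β-rule — branch into p, (q ∨ t)  //  ¬p, ¬(q ∨ t).
              branch 2.1.1.1 (add p, (q ∨ t)):
                ¬¬(¬p ↔ (p ↔ (q ∨ t))): β-rule — branch into ¬p, (p ↔ (q ∨ t))  //  ¬¬p, ¬(p ↔ (q ∨ t)).
                  branch 2.1.1.1.1 (add ¬p, (p ↔ (q ∨ t))):
                    × closes — contains both p and ¬p.
                  branch 2.1.1.1.2 (add ¬¬p, ¬(p ↔ (q ∨ t))):
                    (q ∨ t): β-rule — branch into q  //  t.
                      branch 2.1.1.1.2.1 (add q):
                        ¬(p ↔ (q ∨ t)): β-rule — branch into p, ¬(q ∨ t)  //  ¬p, (q ∨ t).
                          branch 2.1.1.1.2.1.1 (add p, ¬(q ∨ t)):
                            ¬(q ∨ t): α-rule — add ¬q, ¬t.
                            × closes — contains both q and ¬q.
                          branch 2.1.1.1.2.1.2 (add ¬p, (q ∨ t)):
                            × closes — contains both p and ¬p.
                      branch 2.1.1.1.2.2 (add t):
                        ¬(p ↔ (q ∨ t)): β-rule — branch into p, ¬(q ∨ t)  //  ¬p, (q ∨ t).
                          branch 2.1.1.1.2.2.1 (add p, ¬(q ∨ t)):
                            ¬(q ∨ t): α-rule — add ¬q, ¬t.
                            × closes — contains both t and ¬t.
                          branch 2.1.1.1.2.2.2 (add ¬p, (q ∨ t)):
                            × closes — contains both p and ¬p.
              branch 2.1.1.2 (add ¬p, ¬(q ∨ t)):
                × closes — contains both p and ¬p.
          branch 2.1.2 (add ¬(s ∨ ¬s)):
            ¬(s ∨ ¬s): α-rule — add ¬s, ¬¬s.
            × closes — contains both s and ¬s.
      branch 2.2 (add ¬s):
        × closes — contains both s and ¬s.
All 9 branches close.
Every branch closed; the formula is unsatisfiable.

Unsatisfiable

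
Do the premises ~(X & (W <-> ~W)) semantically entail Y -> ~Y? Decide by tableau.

No

Initial set: {~(X & (W <-> ~W)); ~(Y -> ~Y)}.
~(Y -> ~Y): α-rule — add Y, ~~Y.
~(X & (W <-> ~W)): β-rule — branch into ~X  //  ~(W <-> ~W).
  branch 1 (add ~X):
    ○ open, literals {X=0, Y=1}.
  branch 2 (add ~(W <-> ~W)):
    ~(W <-> ~W): β-rule — branch into W, ~~W  //  ~W, ~W.
      branch 2.1 (add W, ~~W):
        ○ open, literals {W=1, Y=1}.
      branch 2.2 (add ~W, ~W):
        ○ open, literals {W=0, Y=1}.
0 branches closed, 3 open.
An open branch gives a countermodel: X=0, Y=1 (unmentioned atoms arbitrary); the premises hold there but the conclusion fails.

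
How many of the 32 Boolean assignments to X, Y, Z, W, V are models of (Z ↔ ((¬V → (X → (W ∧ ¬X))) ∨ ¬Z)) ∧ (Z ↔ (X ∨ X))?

Initial set: {((Z ↔ ((¬V → (X → (W ∧ ¬X))) ∨ ¬Z)) ∧ (Z ↔ (X ∨ X)))}.
((Z ↔ ((¬V → (X → (W ∧ ¬X))) ∨ ¬Z)) ∧ (Z ↔ (X ∨ X))): α-rule — add (Z ↔ ((¬V → (X → (W ∧ ¬X))) ∨ ¬Z)), (Z ↔ (X ∨ X)).
(Z ↔ ((¬V → (X → (W ∧ ¬X))) ∨ ¬Z)): β-rule — branch into Z, ((¬V → (X → (W ∧ ¬X))) ∨ ¬Z)  //  ¬Z, ¬((¬V → (X → (W ∧ ¬X))) ∨ ¬Z).
  branch 1 (add Z, ((¬V → (X → (W ∧ ¬X))) ∨ ¬Z)):
    (Z ↔ (X ∨ X)): β-rule — branch into Z, (X ∨ X)  //  ¬Z, ¬(X ∨ X).
      branch 1.1 (add Z, (X ∨ X)):
        ((¬V → (X → (W ∧ ¬X))) ∨ ¬Z): β-rule — branch into (¬V → (X → (W ∧ ¬X)))  //  ¬Z.
          branch 1.1.1 (add (¬V → (X → (W ∧ ¬X)))):
            (X ∨ X): β-rule — branch into X  //  X.
              branch 1.1.1.1 (add X):
                (¬V → (X → (W ∧ ¬X))): β-rule — branch into ¬¬V  //  (X → (W ∧ ¬X)).
                  branch 1.1.1.1.1 (add ¬¬V):
                    ○ open, literals {V=1, X=1, Z=1}.
                  branch 1.1.1.1.2 (add (X → (W ∧ ¬X))):
                    (X → (W ∧ ¬X)): β-rule — branch into ¬X  //  (W ∧ ¬X).
                      branch 1.1.1.1.2.1 (add ¬X):
                        × closes — contains both X and ¬X.
                      branch 1.1.1.1.2.2 (add (W ∧ ¬X)):
                        (W ∧ ¬X): α-rule — add W, ¬X.
                        × closes — contains both X and ¬X.
              branch 1.1.1.2 (add X):
                (¬V → (X → (W ∧ ¬X))): β-rule — branch into ¬¬V  //  (X → (W ∧ ¬X)).
                  branch 1.1.1.2.1 (add ¬¬V):
                    ○ open, literals {V=1, X=1, Z=1}.
                  branch 1.1.1.2.2 (add (X → (W ∧ ¬X))):
                    (X → (W ∧ ¬X)): β-rule — branch into ¬X  //  (W ∧ ¬X).
                      branch 1.1.1.2.2.1 (add ¬X):
                        × closes — contains both X and ¬X.
                      branch 1.1.1.2.2.2 (add (W ∧ ¬X)):
                        (W ∧ ¬X): α-rule — add W, ¬X.
                        × closes — contains both X and ¬X.
          branch 1.1.2 (add ¬Z):
            × closes — contains both Z and ¬Z.
      branch 1.2 (add ¬Z, ¬(X ∨ X)):
        × closes — contains both Z and ¬Z.
  branch 2 (add ¬Z, ¬((¬V → (X → (W ∧ ¬X))) ∨ ¬Z)):
    ¬((¬V → (X → (W ∧ ¬X))) ∨ ¬Z): α-rule — add ¬(¬V → (X → (W ∧ ¬X))), ¬¬Z.
    × closes — contains both Z and ¬Z.
7 branches closed, 2 open.
Each open branch fixes some atoms; the unmentioned ones are free. Counting distinct full assignments: branch {V=1, X=1, Z=1} (Y, W) contributes 4 new; branch {V=1, X=1, Z=1} (Y, W) contributes 0 new. Total: 4.

4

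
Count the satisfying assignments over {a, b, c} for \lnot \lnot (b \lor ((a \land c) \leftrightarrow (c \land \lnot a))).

Initial set: {\lnot \lnot (b \lor ((a \land c) \leftrightarrow (c \land \lnot a)))}.
\lnot \lnot (b \lor ((a \land c) \leftrightarrow (c \land \lnot a))): drop double negation, giving (b \lor ((a \land c) \leftrightarrow (c \land \lnot a))).
(b \lor ((a \land c) \leftrightarrow (c \land \lnot a))): β-rule — branch into b  //  ((a \land c) \leftrightarrow (c \land \lnot a)).
  branch 1 (add b):
    ○ open, literals {b=true}.
  branch 2 (add ((a \land c) \leftrightarrow (c \land \lnot a))):
    ((a \land c) \leftrightarrow (c \land \lnot a)): β-rule — branch into (a \land c), (c \land \lnot a)  //  \lnot (a \land c), \lnot (c \land \lnot a).
      branch 2.1 (add (a \land c), (c \land \lnot a)):
        (a \land c): α-rule — add a, c.
        (c \land \lnot a): α-rule — add c, \lnot a.
        × closes — contains both a and \lnot a.
      branch 2.2 (add \lnot (a \land c), \lnot (c \land \lnot a)):
        \lnot (a \land c): β-rule — branch into \lnot a  //  \lnot c.
          branch 2.2.1 (add \lnot a):
            \lnot (c \land \lnot a): β-rule — branch into \lnot c  //  \lnot \lnot a.
              branch 2.2.1.1 (add \lnot c):
                ○ open, literals {a=false, c=false}.
              branch 2.2.1.2 (add \lnot \lnot a):
                × closes — contains both a and \lnot a.
          branch 2.2.2 (add \lnot c):
            \lnot (c \land \lnot a): β-rule — branch into \lnot c  //  \lnot \lnot a.
              branch 2.2.2.1 (add \lnot c):
                ○ open, literals {c=false}.
              branch 2.2.2.2 (add \lnot \lnot a):
                ○ open, literals {a=true, c=false}.
2 branches closed, 4 open.
Each open branch fixes some atoms; the unmentioned ones are free. Counting distinct full assignments: branch {b=true} (a, c) contributes 4 new; branch {a=false, c=false} (b) contributes 1 new; branch {c=false} (a, b) contributes 1 new; branch {a=true, c=false} (b) contributes 0 new. Total: 6.

6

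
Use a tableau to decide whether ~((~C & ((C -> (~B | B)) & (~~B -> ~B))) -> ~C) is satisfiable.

Unsatisfiable

Initial set: {~((~C & ((C -> (~B | B)) & (~~B -> ~B))) -> ~C)}.
~((~C & ((C -> (~B | B)) & (~~B -> ~B))) -> ~C): α-rule — add (~C & ((C -> (~B | B)) & (~~B -> ~B))), ~~C.
(~C & ((C -> (~B | B)) & (~~B -> ~B))): α-rule — add ~C, ((C -> (~B | B)) & (~~B -> ~B)).
× closes — contains both C and ~C.
All 1 branch closes.
Every branch closed; the formula is unsatisfiable.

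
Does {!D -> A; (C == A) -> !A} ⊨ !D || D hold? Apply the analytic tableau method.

Initial set: {(!D -> A); ((C == A) -> !A); !(!D || D)}.
!(!D || D): α-rule — add !!D, !D.
× closes — contains both D and !D.
All 1 branch closes.
Every branch closed, so the premises entail the conclusion.

Yes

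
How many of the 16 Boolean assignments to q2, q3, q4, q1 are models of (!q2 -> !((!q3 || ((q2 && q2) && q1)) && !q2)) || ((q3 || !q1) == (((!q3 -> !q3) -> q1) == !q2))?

Initial set: {T ((!q2 -> !((!q3 || ((q2 && q2) && q1)) && !q2)) || ((q3 || !q1) == (((!q3 -> !q3) -> q1) == !q2)))}.
T ((!q2 -> !((!q3 || ((q2 && q2) && q1)) && !q2)) || ((q3 || !q1) == (((!q3 -> !q3) -> q1) == !q2))): β-rule — branch into T (!q2 -> !((!q3 || ((q2 && q2) && q1)) && !q2))  //  T ((q3 || !q1) == (((!q3 -> !q3) -> q1) == !q2)).
  branch 1 (add T (!q2 -> !((!q3 || ((q2 && q2) && q1)) && !q2))):
    T (!q2 -> !((!q3 || ((q2 && q2) && q1)) && !q2)): β-rule — branch into F !q2  //  T !((!q3 || ((q2 && q2) && q1)) && !q2).
      branch 1.1 (add F !q2):
        ○ open, literals {q2=1}.
      branch 1.2 (add T !((!q3 || ((q2 && q2) && q1)) && !q2)):
        T !((!q3 || ((q2 && q2) && q1)) && !q2): β-rule — branch into F (!q3 || ((q2 && q2) && q1))  //  F !q2.
          branch 1.2.1 (add F (!q3 || ((q2 && q2) && q1))):
            F (!q3 || ((q2 && q2) && q1)): α-rule — add F !q3, F ((q2 && q2) && q1).
            F ((q2 && q2) && q1): β-rule — branch into F (q2 && q2)  //  F q1.
              branch 1.2.1.1 (add F (q2 && q2)):
                F (q2 && q2): β-rule — branch into F q2  //  F q2.
                  branch 1.2.1.1.1 (add F q2):
                    ○ open, literals {q2=0, q3=1}.
                  branch 1.2.1.1.2 (add F q2):
                    ○ open, literals {q2=0, q3=1}.
              branch 1.2.1.2 (add F q1):
                ○ open, literals {q1=0, q3=1}.
          branch 1.2.2 (add F !q2):
            ○ open, literals {q2=1}.
  branch 2 (add T ((q3 || !q1) == (((!q3 -> !q3) -> q1) == !q2))):
    T ((q3 || !q1) == (((!q3 -> !q3) -> q1) == !q2)): β-rule — branch into T (q3 || !q1), T (((!q3 -> !q3) -> q1) == !q2)  //  F (q3 || !q1), F (((!q3 -> !q3) -> q1) == !q2).
      branch 2.1 (add T (q3 || !q1), T (((!q3 -> !q3) -> q1) == !q2)):
        T (q3 || !q1): β-rule — branch into T q3  //  T !q1.
          branch 2.1.1 (add T q3):
            T (((!q3 -> !q3) -> q1) == !q2): β-rule — branch into T ((!q3 -> !q3) -> q1), T !q2  //  F ((!q3 -> !q3) -> q1), F !q2.
              branch 2.1.1.1 (add T ((!q3 -> !q3) -> q1), T !q2):
                T ((!q3 -> !q3) -> q1): β-rule — branch into F (!q3 -> !q3)  //  T q1.
                  branch 2.1.1.1.1 (add F (!q3 -> !q3)):
                    F (!q3 -> !q3): α-rule — add T !q3, F !q3.
                    × closes — contains both q3 and !q3.
                  branch 2.1.1.1.2 (add T q1):
                    ○ open, literals {q1=1, q2=0, q3=1}.
              branch 2.1.1.2 (add F ((!q3 -> !q3) -> q1), F !q2):
                F ((!q3 -> !q3) -> q1): α-rule — add T (!q3 -> !q3), F q1.
                T (!q3 -> !q3): β-rule — branch into F !q3  //  T !q3.
                  branch 2.1.1.2.1 (add F !q3):
                    ○ open, literals {q1=0, q2=1, q3=1}.
                  branch 2.1.1.2.2 (add T !q3):
                    × closes — contains both q3 and !q3.
          branch 2.1.2 (add T !q1):
            T (((!q3 -> !q3) -> q1) == !q2): β-rule — branch into T ((!q3 -> !q3) -> q1), T !q2  //  F ((!q3 -> !q3) -> q1), F !q2.
              branch 2.1.2.1 (add T ((!q3 -> !q3) -> q1), T !q2):
                T ((!q3 -> !q3) -> q1): β-rule — branch into F (!q3 -> !q3)  //  T q1.
                  branch 2.1.2.1.1 (add F (!q3 -> !q3)):
                    F (!q3 -> !q3): α-rule — add T !q3, F !q3.
                    × closes — contains both q3 and !q3.
                  branch 2.1.2.1.2 (add T q1):
                    × closes — contains both q1 and !q1.
              branch 2.1.2.2 (add F ((!q3 -> !q3) -> q1), F !q2):
                F ((!q3 -> !q3) -> q1): α-rule — add T (!q3 -> !q3), F q1.
                T (!q3 -> !q3): β-rule — branch into F !q3  //  T !q3.
                  branch 2.1.2.2.1 (add F !q3):
                    ○ open, literals {q1=0, q2=1, q3=1}.
                  branch 2.1.2.2.2 (add T !q3):
                    ○ open, literals {q1=0, q2=1, q3=0}.
      branch 2.2 (add F (q3 || !q1), F (((!q3 -> !q3) -> q1) == !q2)):
        F (q3 || !q1): α-rule — add F q3, F !q1.
        F (((!q3 -> !q3) -> q1) == !q2): β-rule — branch into T ((!q3 -> !q3) -> q1), F !q2  //  F ((!q3 -> !q3) -> q1), T !q2.
          branch 2.2.1 (add T ((!q3 -> !q3) -> q1), F !q2):
            T ((!q3 -> !q3) -> q1): β-rule — branch into F (!q3 -> !q3)  //  T q1.
              branch 2.2.1.1 (add F (!q3 -> !q3)):
                F (!q3 -> !q3): α-rule — add T !q3, F !q3.
                × closes — contains both q3 and !q3.
              branch 2.2.1.2 (add T q1):
                ○ open, literals {q1=1, q2=1, q3=0}.
          branch 2.2.2 (add F ((!q3 -> !q3) -> q1), T !q2):
            F ((!q3 -> !q3) -> q1): α-rule — add T (!q3 -> !q3), F q1.
            × closes — contains both q1 and !q1.
6 branches closed, 10 open.
Each open branch fixes some atoms; the unmentioned ones are free. Counting distinct full assignments: branch {q2=1} (q3, q4, q1) contributes 8 new; branch {q2=0, q3=1} (q4, q1) contributes 4 new; branch {q2=0, q3=1} (q4, q1) contributes 0 new; branch {q1=0, q3=1} (q2, q4) contributes 0 new; branch {q2=1} (q3, q4, q1) contributes 0 new; branch {q1=1, q2=0, q3=1} (q4) contributes 0 new; branch {q1=0, q2=1, q3=1} (q4) contributes 0 new; branch {q1=0, q2=1, q3=1} (q4) contributes 0 new; branch {q1=0, q2=1, q3=0} (q4) contributes 0 new; branch {q1=1, q2=1, q3=0} (q4) contributes 0 new. Total: 12.

12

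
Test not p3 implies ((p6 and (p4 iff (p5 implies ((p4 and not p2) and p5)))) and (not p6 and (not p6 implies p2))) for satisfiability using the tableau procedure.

Satisfiable

Initial set: {(not p3 implies ((p6 and (p4 iff (p5 implies ((p4 and not p2) and p5)))) and (not p6 and (not p6 implies p2))))}.
(not p3 implies ((p6 and (p4 iff (p5 implies ((p4 and not p2) and p5)))) and (not p6 and (not p6 implies p2)))): β-rule — branch into not not p3  //  ((p6 and (p4 iff (p5 implies ((p4 and not p2) and p5)))) and (not p6 and (not p6 implies p2))).
  branch 1 (add not not p3):
    ○ open, literals {p3=true}.
  branch 2 (add ((p6 and (p4 iff (p5 implies ((p4 and not p2) and p5)))) and (not p6 and (not p6 implies p2)))):
    ((p6 and (p4 iff (p5 implies ((p4 and not p2) and p5)))) and (not p6 and (not p6 implies p2))): α-rule — add (p6 and (p4 iff (p5 implies ((p4 and not p2) and p5)))), (not p6 and (not p6 implies p2)).
    (p6 and (p4 iff (p5 implies ((p4 and not p2) and p5)))): α-rule — add p6, (p4 iff (p5 implies ((p4 and not p2) and p5))).
    (not p6 and (not p6 implies p2)): α-rule — add not p6, (not p6 implies p2).
    × closes — contains both p6 and not p6.
1 branch closed, 1 open.
An open branch gives a satisfying assignment: p3=true.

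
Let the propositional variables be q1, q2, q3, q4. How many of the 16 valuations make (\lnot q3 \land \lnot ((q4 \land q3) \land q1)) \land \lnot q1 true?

Initial set: {((\lnot q3 \land \lnot ((q4 \land q3) \land q1)) \land \lnot q1)}.
((\lnot q3 \land \lnot ((q4 \land q3) \land q1)) \land \lnot q1): α-rule — add (\lnot q3 \land \lnot ((q4 \land q3) \land q1)), \lnot q1.
(\lnot q3 \land \lnot ((q4 \land q3) \land q1)): α-rule — add \lnot q3, \lnot ((q4 \land q3) \land q1).
\lnot ((q4 \land q3) \land q1): β-rule — branch into \lnot (q4 \land q3)  //  \lnot q1.
  branch 1 (add \lnot (q4 \land q3)):
    \lnot (q4 \land q3): β-rule — branch into \lnot q4  //  \lnot q3.
      branch 1.1 (add \lnot q4):
        ○ open, literals {q1=0, q3=0, q4=0}.
      branch 1.2 (add \lnot q3):
        ○ open, literals {q1=0, q3=0}.
  branch 2 (add \lnot q1):
    ○ open, literals {q1=0, q3=0}.
0 branches closed, 3 open.
Each open branch fixes some atoms; the unmentioned ones are free. Counting distinct full assignments: branch {q1=0, q3=0, q4=0} (q2) contributes 2 new; branch {q1=0, q3=0} (q2, q4) contributes 2 new; branch {q1=0, q3=0} (q2, q4) contributes 0 new. Total: 4.

4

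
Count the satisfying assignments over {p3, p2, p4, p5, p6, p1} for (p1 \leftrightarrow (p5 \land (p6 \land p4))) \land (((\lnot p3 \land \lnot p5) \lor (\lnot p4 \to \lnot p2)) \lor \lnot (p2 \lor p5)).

26

Initial set: {((p1 \leftrightarrow (p5 \land (p6 \land p4))) \land (((\lnot p3 \land \lnot p5) \lor (\lnot p4 \to \lnot p2)) \lor \lnot (p2 \lor p5)))}.
((p1 \leftrightarrow (p5 \land (p6 \land p4))) \land (((\lnot p3 \land \lnot p5) \lor (\lnot p4 \to \lnot p2)) \lor \lnot (p2 \lor p5))): α-rule — add (p1 \leftrightarrow (p5 \land (p6 \land p4))), (((\lnot p3 \land \lnot p5) \lor (\lnot p4 \to \lnot p2)) \lor \lnot (p2 \lor p5)).
(p1 \leftrightarrow (p5 \land (p6 \land p4))): β-rule — branch into p1, (p5 \land (p6 \land p4))  //  \lnot p1, \lnot (p5 \land (p6 \land p4)).
  branch 1 (add p1, (p5 \land (p6 \land p4))):
    (p5 \land (p6 \land p4)): α-rule — add p5, (p6 \land p4).
    (p6 \land p4): α-rule — add p6, p4.
    (((\lnot p3 \land \lnot p5) \lor (\lnot p4 \to \lnot p2)) \lor \lnot (p2 \lor p5)): β-rule — branch into ((\lnot p3 \land \lnot p5) \lor (\lnot p4 \to \lnot p2))  //  \lnot (p2 \lor p5).
      branch 1.1 (add ((\lnot p3 \land \lnot p5) \lor (\lnot p4 \to \lnot p2))):
        ((\lnot p3 \land \lnot p5) \lor (\lnot p4 \to \lnot p2)): β-rule — branch into (\lnot p3 \land \lnot p5)  //  (\lnot p4 \to \lnot p2).
          branch 1.1.1 (add (\lnot p3 \land \lnot p5)):
            (\lnot p3 \land \lnot p5): α-rule — add \lnot p3, \lnot p5.
            × closes — contains both p5 and \lnot p5.
          branch 1.1.2 (add (\lnot p4 \to \lnot p2)):
            (\lnot p4 \to \lnot p2): β-rule — branch into \lnot \lnot p4  //  \lnot p2.
              branch 1.1.2.1 (add \lnot \lnot p4):
                ○ open, literals {p1=1, p4=1, p5=1, p6=1}.
              branch 1.1.2.2 (add \lnot p2):
                ○ open, literals {p1=1, p2=0, p4=1, p5=1, p6=1}.
      branch 1.2 (add \lnot (p2 \lor p5)):
        \lnot (p2 \lor p5): α-rule — add \lnot p2, \lnot p5.
        × closes — contains both p5 and \lnot p5.
  branch 2 (add \lnot p1, \lnot (p5 \land (p6 \land p4))):
    (((\lnot p3 \land \lnot p5) \lor (\lnot p4 \to \lnot p2)) \lor \lnot (p2 \lor p5)): β-rule — branch into ((\lnot p3 \land \lnot p5) \lor (\lnot p4 \to \lnot p2))  //  \lnot (p2 \lor p5).
      branch 2.1 (add ((\lnot p3 \land \lnot p5) \lor (\lnot p4 \to \lnot p2))):
        \lnot (p5 \land (p6 \land p4)): β-rule — branch into \lnot p5  //  \lnot (p6 \land p4).
          branch 2.1.1 (add \lnot p5):
            ((\lnot p3 \land \lnot p5) \lor (\lnot p4 \to \lnot p2)): β-rule — branch into (\lnot p3 \land \lnot p5)  //  (\lnot p4 \to \lnot p2).
              branch 2.1.1.1 (add (\lnot p3 \land \lnot p5)):
                (\lnot p3 \land \lnot p5): α-rule — add \lnot p3, \lnot p5.
                ○ open, literals {p1=0, p3=0, p5=0}.
              branch 2.1.1.2 (add (\lnot p4 \to \lnot p2)):
                (\lnot p4 \to \lnot p2): β-rule — branch into \lnot \lnot p4  //  \lnot p2.
                  branch 2.1.1.2.1 (add \lnot \lnot p4):
                    ○ open, literals {p1=0, p4=1, p5=0}.
                  branch 2.1.1.2.2 (add \lnot p2):
                    ○ open, literals {p1=0, p2=0, p5=0}.
          branch 2.1.2 (add \lnot (p6 \land p4)):
            ((\lnot p3 \land \lnot p5) \lor (\lnot p4 \to \lnot p2)): β-rule — branch into (\lnot p3 \land \lnot p5)  //  (\lnot p4 \to \lnot p2).
              branch 2.1.2.1 (add (\lnot p3 \land \lnot p5)):
                (\lnot p3 \land \lnot p5): α-rule — add \lnot p3, \lnot p5.
                \lnot (p6 \land p4): β-rule — branch into \lnot p6  //  \lnot p4.
                  branch 2.1.2.1.1 (add \lnot p6):
                    ○ open, literals {p1=0, p3=0, p5=0, p6=0}.
                  branch 2.1.2.1.2 (add \lnot p4):
                    ○ open, literals {p1=0, p3=0, p4=0, p5=0}.
              branch 2.1.2.2 (add (\lnot p4 \to \lnot p2)):
                \lnot (p6 \land p4): β-rule — branch into \lnot p6  //  \lnot p4.
                  branch 2.1.2.2.1 (add \lnot p6):
                    (\lnot p4 \to \lnot p2): β-rule — branch into \lnot \lnot p4  //  \lnot p2.
                      branch 2.1.2.2.1.1 (add \lnot \lnot p4):
                        ○ open, literals {p1=0, p4=1, p6=0}.
                      branch 2.1.2.2.1.2 (add \lnot p2):
                        ○ open, literals {p1=0, p2=0, p6=0}.
                  branch 2.1.2.2.2 (add \lnot p4):
                    (\lnot p4 \to \lnot p2): β-rule — branch into \lnot \lnot p4  //  \lnot p2.
                      branch 2.1.2.2.2.1 (add \lnot \lnot p4):
                        × closes — contains both p4 and \lnot p4.
                      branch 2.1.2.2.2.2 (add \lnot p2):
                        ○ open, literals {p1=0, p2=0, p4=0}.
      branch 2.2 (add \lnot (p2 \lor p5)):
        \lnot (p2 \lor p5): α-rule — add \lnot p2, \lnot p5.
        \lnot (p5 \land (p6 \land p4)): β-rule — branch into \lnot p5  //  \lnot (p6 \land p4).
          branch 2.2.1 (add \lnot p5):
            ○ open, literals {p1=0, p2=0, p5=0}.
          branch 2.2.2 (add \lnot (p6 \land p4)):
            \lnot (p6 \land p4): β-rule — branch into \lnot p6  //  \lnot p4.
              branch 2.2.2.1 (add \lnot p6):
                ○ open, literals {p1=0, p2=0, p5=0, p6=0}.
              branch 2.2.2.2 (add \lnot p4):
                ○ open, literals {p1=0, p2=0, p4=0, p5=0}.
3 branches closed, 13 open.
Each open branch fixes some atoms; the unmentioned ones are free. Counting distinct full assignments: branch {p1=1, p4=1, p5=1, p6=1} (p3, p2) contributes 4 new; branch {p1=1, p2=0, p4=1, p5=1, p6=1} (p3) contributes 0 new; branch {p1=0, p3=0, p5=0} (p2, p4, p6) contributes 8 new; branch {p1=0, p4=1, p5=0} (p3, p2, p6) contributes 4 new; branch {p1=0, p2=0, p5=0} (p3, p4, p6) contributes 2 new; branch {p1=0, p3=0, p5=0, p6=0} (p2, p4) contributes 0 new; branch {p1=0, p3=0, p4=0, p5=0} (p2, p6) contributes 0 new; branch {p1=0, p4=1, p6=0} (p3, p2, p5) contributes 4 new; branch {p1=0, p2=0, p6=0} (p3, p4, p5) contributes 2 new; branch {p1=0, p2=0, p4=0} (p3, p5, p6) contributes 2 new; branch {p1=0, p2=0, p5=0} (p3, p4, p6) contributes 0 new; branch {p1=0, p2=0, p5=0, p6=0} (p3, p4) contributes 0 new; branch {p1=0, p2=0, p4=0, p5=0} (p3, p6) contributes 0 new. Total: 26.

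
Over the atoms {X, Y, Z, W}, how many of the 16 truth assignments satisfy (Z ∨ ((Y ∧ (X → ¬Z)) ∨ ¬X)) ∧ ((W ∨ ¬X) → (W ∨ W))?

10

Initial set: {((Z ∨ ((Y ∧ (X → ¬Z)) ∨ ¬X)) ∧ ((W ∨ ¬X) → (W ∨ W)))}.
((Z ∨ ((Y ∧ (X → ¬Z)) ∨ ¬X)) ∧ ((W ∨ ¬X) → (W ∨ W))): α-rule — add (Z ∨ ((Y ∧ (X → ¬Z)) ∨ ¬X)), ((W ∨ ¬X) → (W ∨ W)).
(Z ∨ ((Y ∧ (X → ¬Z)) ∨ ¬X)): β-rule — branch into Z  //  ((Y ∧ (X → ¬Z)) ∨ ¬X).
  branch 1 (add Z):
    ((W ∨ ¬X) → (W ∨ W)): β-rule — branch into ¬(W ∨ ¬X)  //  (W ∨ W).
      branch 1.1 (add ¬(W ∨ ¬X)):
        ¬(W ∨ ¬X): α-rule — add ¬W, ¬¬X.
        ○ open, literals {W=F, X=T, Z=T}.
      branch 1.2 (add (W ∨ W)):
        (W ∨ W): β-rule — branch into W  //  W.
          branch 1.2.1 (add W):
            ○ open, literals {W=T, Z=T}.
          branch 1.2.2 (add W):
            ○ open, literals {W=T, Z=T}.
  branch 2 (add ((Y ∧ (X → ¬Z)) ∨ ¬X)):
    ((W ∨ ¬X) → (W ∨ W)): β-rule — branch into ¬(W ∨ ¬X)  //  (W ∨ W).
      branch 2.1 (add ¬(W ∨ ¬X)):
        ¬(W ∨ ¬X): α-rule — add ¬W, ¬¬X.
        ((Y ∧ (X → ¬Z)) ∨ ¬X): β-rule — branch into (Y ∧ (X → ¬Z))  //  ¬X.
          branch 2.1.1 (add (Y ∧ (X → ¬Z))):
            (Y ∧ (X → ¬Z)): α-rule — add Y, (X → ¬Z).
            (X → ¬Z): β-rule — branch into ¬X  //  ¬Z.
              branch 2.1.1.1 (add ¬X):
                × closes — contains both X and ¬X.
              branch 2.1.1.2 (add ¬Z):
                ○ open, literals {W=F, X=T, Y=T, Z=F}.
          branch 2.1.2 (add ¬X):
            × closes — contains both X and ¬X.
      branch 2.2 (add (W ∨ W)):
        ((Y ∧ (X → ¬Z)) ∨ ¬X): β-rule — branch into (Y ∧ (X → ¬Z))  //  ¬X.
          branch 2.2.1 (add (Y ∧ (X → ¬Z))):
            (Y ∧ (X → ¬Z)): α-rule — add Y, (X → ¬Z).
            (W ∨ W): β-rule — branch into W  //  W.
              branch 2.2.1.1 (add W):
                (X → ¬Z): β-rule — branch into ¬X  //  ¬Z.
                  branch 2.2.1.1.1 (add ¬X):
                    ○ open, literals {W=T, X=F, Y=T}.
                  branch 2.2.1.1.2 (add ¬Z):
                    ○ open, literals {W=T, Y=T, Z=F}.
              branch 2.2.1.2 (add W):
                (X → ¬Z): β-rule — branch into ¬X  //  ¬Z.
                  branch 2.2.1.2.1 (add ¬X):
                    ○ open, literals {W=T, X=F, Y=T}.
                  branch 2.2.1.2.2 (add ¬Z):
                    ○ open, literals {W=T, Y=T, Z=F}.
          branch 2.2.2 (add ¬X):
            (W ∨ W): β-rule — branch into W  //  W.
              branch 2.2.2.1 (add W):
                ○ open, literals {W=T, X=F}.
              branch 2.2.2.2 (add W):
                ○ open, literals {W=T, X=F}.
2 branches closed, 10 open.
Each open branch fixes some atoms; the unmentioned ones are free. Counting distinct full assignments: branch {W=F, X=T, Z=T} (Y) contributes 2 new; branch {W=T, Z=T} (X, Y) contributes 4 new; branch {W=T, Z=T} (X, Y) contributes 0 new; branch {W=F, X=T, Y=T, Z=F} (none free) contributes 1 new; branch {W=T, X=F, Y=T} (Z) contributes 1 new; branch {W=T, Y=T, Z=F} (X) contributes 1 new; branch {W=T, X=F, Y=T} (Z) contributes 0 new; branch {W=T, Y=T, Z=F} (X) contributes 0 new; branch {W=T, X=F} (Y, Z) contributes 1 new; branch {W=T, X=F} (Y, Z) contributes 0 new. Total: 10.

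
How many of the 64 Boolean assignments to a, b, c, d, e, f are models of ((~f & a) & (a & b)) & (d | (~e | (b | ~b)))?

Initial set: {(((~f & a) & (a & b)) & (d | (~e | (b | ~b))))}.
(((~f & a) & (a & b)) & (d | (~e | (b | ~b)))): α-rule — add ((~f & a) & (a & b)), (d | (~e | (b | ~b))).
((~f & a) & (a & b)): α-rule — add (~f & a), (a & b).
(~f & a): α-rule — add ~f, a.
(a & b): α-rule — add a, b.
(d | (~e | (b | ~b))): β-rule — branch into d  //  (~e | (b | ~b)).
  branch 1 (add d):
    ○ open, literals {a=T, b=T, d=T, f=F}.
  branch 2 (add (~e | (b | ~b))):
    (~e | (b | ~b)): β-rule — branch into ~e  //  (b | ~b).
      branch 2.1 (add ~e):
        ○ open, literals {a=T, b=T, e=F, f=F}.
      branch 2.2 (add (b | ~b)):
        (b | ~b): β-rule — branch into b  //  ~b.
          branch 2.2.1 (add b):
            ○ open, literals {a=T, b=T, f=F}.
          branch 2.2.2 (add ~b):
            × closes — contains both b and ~b.
1 branch closed, 3 open.
Each open branch fixes some atoms; the unmentioned ones are free. Counting distinct full assignments: branch {a=T, b=T, d=T, f=F} (c, e) contributes 4 new; branch {a=T, b=T, e=F, f=F} (c, d) contributes 2 new; branch {a=T, b=T, f=F} (c, d, e) contributes 2 new. Total: 8.

8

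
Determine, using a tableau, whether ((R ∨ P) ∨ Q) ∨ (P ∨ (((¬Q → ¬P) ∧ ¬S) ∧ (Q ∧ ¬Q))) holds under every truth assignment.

Assume the negation and expand:
Initial set: {F (((R ∨ P) ∨ Q) ∨ (P ∨ (((¬Q → ¬P) ∧ ¬S) ∧ (Q ∧ ¬Q))))}.
F (((R ∨ P) ∨ Q) ∨ (P ∨ (((¬Q → ¬P) ∧ ¬S) ∧ (Q ∧ ¬Q)))): α-rule — add F ((R ∨ P) ∨ Q), F (P ∨ (((¬Q → ¬P) ∧ ¬S) ∧ (Q ∧ ¬Q))).
F ((R ∨ P) ∨ Q): α-rule — add F (R ∨ P), F Q.
F (P ∨ (((¬Q → ¬P) ∧ ¬S) ∧ (Q ∧ ¬Q))): α-rule — add F P, F (((¬Q → ¬P) ∧ ¬S) ∧ (Q ∧ ¬Q)).
F (R ∨ P): α-rule — add F R, F P.
F (((¬Q → ¬P) ∧ ¬S) ∧ (Q ∧ ¬Q)): β-rule — branch into F ((¬Q → ¬P) ∧ ¬S)  //  F (Q ∧ ¬Q).
  branch 1 (add F ((¬Q → ¬P) ∧ ¬S)):
    F ((¬Q → ¬P) ∧ ¬S): β-rule — branch into F (¬Q → ¬P)  //  F ¬S.
      branch 1.1 (add F (¬Q → ¬P)):
        F (¬Q → ¬P): α-rule — add T ¬Q, F ¬P.
        × closes — contains both P and ¬P.
      branch 1.2 (add F ¬S):
        ○ open, literals {P=false, Q=false, R=false, S=true}.
  branch 2 (add F (Q ∧ ¬Q)):
    F (Q ∧ ¬Q): β-rule — branch into F Q  //  F ¬Q.
      branch 2.1 (add F Q):
        ○ open, literals {P=false, Q=false, R=false}.
      branch 2.2 (add F ¬Q):
        × closes — contains both Q and ¬Q.
2 branches closed, 2 open.
An open branch gives a countermodel: P=false, Q=false, R=false, S=true (unmentioned atoms arbitrary); under it the original formula is false.

Not valid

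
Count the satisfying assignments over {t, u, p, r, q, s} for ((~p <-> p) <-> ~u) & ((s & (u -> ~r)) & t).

4

Initial set: {T (((~p <-> p) <-> ~u) & ((s & (u -> ~r)) & t))}.
T (((~p <-> p) <-> ~u) & ((s & (u -> ~r)) & t)): α-rule — add T ((~p <-> p) <-> ~u), T ((s & (u -> ~r)) & t).
T ((s & (u -> ~r)) & t): α-rule — add T (s & (u -> ~r)), T t.
T (s & (u -> ~r)): α-rule — add T s, T (u -> ~r).
T ((~p <-> p) <-> ~u): β-rule — branch into T (~p <-> p), T ~u  //  F (~p <-> p), F ~u.
  branch 1 (add T (~p <-> p), T ~u):
    T (u -> ~r): β-rule — branch into F u  //  T ~r.
      branch 1.1 (add F u):
        T (~p <-> p): β-rule — branch into T ~p, T p  //  F ~p, F p.
          branch 1.1.1 (add T ~p, T p):
            × closes — contains both p and ~p.
          branch 1.1.2 (add F ~p, F p):
            × closes — contains both p and ~p.
      branch 1.2 (add T ~r):
        T (~p <-> p): β-rule — branch into T ~p, T p  //  F ~p, F p.
          branch 1.2.1 (add T ~p, T p):
            × closes — contains both p and ~p.
          branch 1.2.2 (add F ~p, F p):
            × closes — contains both p and ~p.
  branch 2 (add F (~p <-> p), F ~u):
    T (u -> ~r): β-rule — branch into F u  //  T ~r.
      branch 2.1 (add F u):
        × closes — contains both u and ~u.
      branch 2.2 (add T ~r):
        F (~p <-> p): β-rule — branch into T ~p, F p  //  F ~p, T p.
          branch 2.2.1 (add T ~p, F p):
            ○ open, literals {p=F, r=F, s=T, t=T, u=T}.
          branch 2.2.2 (add F ~p, T p):
            ○ open, literals {p=T, r=F, s=T, t=T, u=T}.
5 branches closed, 2 open.
Each open branch fixes some atoms; the unmentioned ones are free. Counting distinct full assignments: branch {p=F, r=F, s=T, t=T, u=T} (q) contributes 2 new; branch {p=T, r=F, s=T, t=T, u=T} (q) contributes 2 new. Total: 4.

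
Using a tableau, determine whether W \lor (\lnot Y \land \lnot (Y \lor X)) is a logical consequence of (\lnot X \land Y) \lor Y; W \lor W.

Initial set: {((\lnot X \land Y) \lor Y); (W \lor W); \lnot (W \lor (\lnot Y \land \lnot (Y \lor X)))}.
\lnot (W \lor (\lnot Y \land \lnot (Y \lor X))): α-rule — add \lnot W, \lnot (\lnot Y \land \lnot (Y \lor X)).
((\lnot X \land Y) \lor Y): β-rule — branch into (\lnot X \land Y)  //  Y.
  branch 1 (add (\lnot X \land Y)):
    (\lnot X \land Y): α-rule — add \lnot X, Y.
    (W \lor W): β-rule — branch into W  //  W.
      branch 1.1 (add W):
        × closes — contains both W and \lnot W.
      branch 1.2 (add W):
        × closes — contains both W and \lnot W.
  branch 2 (add Y):
    (W \lor W): β-rule — branch into W  //  W.
      branch 2.1 (add W):
        × closes — contains both W and \lnot W.
      branch 2.2 (add W):
        × closes — contains both W and \lnot W.
All 4 branches close.
Every branch closed, so the premises entail the conclusion.

Yes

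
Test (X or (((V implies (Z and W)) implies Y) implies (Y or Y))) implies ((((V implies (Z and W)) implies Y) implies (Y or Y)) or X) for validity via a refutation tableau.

Assume the negation and expand:
Initial set: {not ((X or (((V implies (Z and W)) implies Y) implies (Y or Y))) implies ((((V implies (Z and W)) implies Y) implies (Y or Y)) or X))}.
not ((X or (((V implies (Z and W)) implies Y) implies (Y or Y))) implies ((((V implies (Z and W)) implies Y) implies (Y or Y)) or X)): α-rule — add (X or (((V implies (Z and W)) implies Y) implies (Y or Y))), not ((((V implies (Z and W)) implies Y) implies (Y or Y)) or X).
not ((((V implies (Z and W)) implies Y) implies (Y or Y)) or X): α-rule — add not (((V implies (Z and W)) implies Y) implies (Y or Y)), not X.
not (((V implies (Z and W)) implies Y) implies (Y or Y)): α-rule — add ((V implies (Z and W)) implies Y), not (Y or Y).
not (Y or Y): α-rule — add not Y, not Y.
(X or (((V implies (Z and W)) implies Y) implies (Y or Y))): β-rule — branch into X  //  (((V implies (Z and W)) implies Y) implies (Y or Y)).
  branch 1 (add X):
    × closes — contains both X and not X.
  branch 2 (add (((V implies (Z and W)) implies Y) implies (Y or Y))):
    ((V implies (Z and W)) implies Y): β-rule — branch into not (V implies (Z and W))  //  Y.
      branch 2.1 (add not (V implies (Z and W))):
        not (V implies (Z and W)): α-rule — add V, not (Z and W).
        (((V implies (Z and W)) implies Y) implies (Y or Y)): β-rule — branch into not ((V implies (Z and W)) implies Y)  //  (Y or Y).
          branch 2.1.1 (add not ((V implies (Z and W)) implies Y)):
            not ((V implies (Z and W)) implies Y): α-rule — add (V implies (Z and W)), not Y.
            not (Z and W): β-rule — branch into not Z  //  not W.
              branch 2.1.1.1 (add not Z):
                (V implies (Z and W)): β-rule — branch into not V  //  (Z and W).
                  branch 2.1.1.1.1 (add not V):
                    × closes — contains both V and not V.
                  branch 2.1.1.1.2 (add (Z and W)):
                    (Z and W): α-rule — add Z, W.
                    × closes — contains both Z and not Z.
              branch 2.1.1.2 (add not W):
                (V implies (Z and W)): β-rule — branch into not V  //  (Z and W).
                  branch 2.1.1.2.1 (add not V):
                    × closes — contains both V and not V.
                  branch 2.1.1.2.2 (add (Z and W)):
                    (Z and W): α-rule — add Z, W.
                    × closes — contains both W and not W.
          branch 2.1.2 (add (Y or Y)):
            not (Z and W): β-rule — branch into not Z  //  not W.
              branch 2.1.2.1 (add not Z):
                (Y or Y): β-rule — branch into Y  //  Y.
                  branch 2.1.2.1.1 (add Y):
                    × closes — contains both Y and not Y.
                  branch 2.1.2.1.2 (add Y):
                    × closes — contains both Y and not Y.
              branch 2.1.2.2 (add not W):
                (Y or Y): β-rule — branch into Y  //  Y.
                  branch 2.1.2.2.1 (add Y):
                    × closes — contains both Y and not Y.
                  branch 2.1.2.2.2 (add Y):
                    × closes — contains both Y and not Y.
      branch 2.2 (add Y):
        × closes — contains both Y and not Y.
All 10 branches close.
Every branch closed, so the negation is unsatisfiable and the formula is valid.

Valid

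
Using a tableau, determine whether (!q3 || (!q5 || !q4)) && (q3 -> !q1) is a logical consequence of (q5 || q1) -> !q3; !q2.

Initial set: {((q5 || q1) -> !q3); !q2; !((!q3 || (!q5 || !q4)) && (q3 -> !q1))}.
((q5 || q1) -> !q3): β-rule — branch into !(q5 || q1)  //  !q3.
  branch 1 (add !(q5 || q1)):
    !(q5 || q1): α-rule — add !q5, !q1.
    !((!q3 || (!q5 || !q4)) && (q3 -> !q1)): β-rule — branch into !(!q3 || (!q5 || !q4))  //  !(q3 -> !q1).
      branch 1.1 (add !(!q3 || (!q5 || !q4))):
        !(!q3 || (!q5 || !q4)): α-rule — add !!q3, !(!q5 || !q4).
        !(!q5 || !q4): α-rule — add !!q5, !!q4.
        × closes — contains both q5 and !q5.
      branch 1.2 (add !(q3 -> !q1)):
        !(q3 -> !q1): α-rule — add q3, !!q1.
        × closes — contains both q1 and !q1.
  branch 2 (add !q3):
    !((!q3 || (!q5 || !q4)) && (q3 -> !q1)): β-rule — branch into !(!q3 || (!q5 || !q4))  //  !(q3 -> !q1).
      branch 2.1 (add !(!q3 || (!q5 || !q4))):
        !(!q3 || (!q5 || !q4)): α-rule — add !!q3, !(!q5 || !q4).
        × closes — contains both q3 and !q3.
      branch 2.2 (add !(q3 -> !q1)):
        !(q3 -> !q1): α-rule — add q3, !!q1.
        × closes — contains both q3 and !q3.
All 4 branches close.
Every branch closed, so the premises entail the conclusion.

Yes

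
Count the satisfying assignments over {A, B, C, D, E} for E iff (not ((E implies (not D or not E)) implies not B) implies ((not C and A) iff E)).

15

Initial set: {(E iff (not ((E implies (not D or not E)) implies not B) implies ((not C and A) iff E)))}.
(E iff (not ((E implies (not D or not E)) implies not B) implies ((not C and A) iff E))): β-rule — branch into E, (not ((E implies (not D or not E)) implies not B) implies ((not C and A) iff E))  //  not E, not (not ((E implies (not D or not E)) implies not B) implies ((not C and A) iff E)).
  branch 1 (add E, (not ((E implies (not D or not E)) implies not B) implies ((not C and A) iff E))):
    (not ((E implies (not D or not E)) implies not B) implies ((not C and A) iff E)): β-rule — branch into not not ((E implies (not D or not E)) implies not B)  //  ((not C and A) iff E).
      branch 1.1 (add not not ((E implies (not D or not E)) implies not B)):
        not not ((E implies (not D or not E)) implies not B): β-rule — branch into not (E implies (not D or not E))  //  not B.
          branch 1.1.1 (add not (E implies (not D or not E))):
            not (E implies (not D or not E)): α-rule — add E, not (not D or not E).
            not (not D or not E): α-rule — add not not D, not not E.
            ○ open, literals {D=1, E=1}.
          branch 1.1.2 (add not B):
            ○ open, literals {B=0, E=1}.
      branch 1.2 (add ((not C and A) iff E)):
        ((not C and A) iff E): β-rule — branch into (not C and A), E  //  not (not C and A), not E.
          branch 1.2.1 (add (not C and A), E):
            (not C and A): α-rule — add not C, A.
            ○ open, literals {A=1, C=0, E=1}.
          branch 1.2.2 (add not (not C and A), not E):
            × closes — contains both E and not E.
  branch 2 (add not E, not (not ((E implies (not D or not E)) implies not B) implies ((not C and A) iff E))):
    not (not ((E implies (not D or not E)) implies not B) implies ((not C and A) iff E)): α-rule — add not ((E implies (not D or not E)) implies not B), not ((not C and A) iff E).
    not ((E implies (not D or not E)) implies not B): α-rule — add (E implies (not D or not E)), not not B.
    not ((not C and A) iff E): β-rule — branch into (not C and A), not E  //  not (not C and A), E.
      branch 2.1 (add (not C and A), not E):
        (not C and A): α-rule — add not C, A.
        (E implies (not D or not E)): β-rule — branch into not E  //  (not D or not E).
          branch 2.1.1 (add not E):
            ○ open, literals {A=1, B=1, C=0, E=0}.
          branch 2.1.2 (add (not D or not E)):
            (not D or not E): β-rule — branch into not D  //  not E.
              branch 2.1.2.1 (add not D):
                ○ open, literals {A=1, B=1, C=0, D=0, E=0}.
              branch 2.1.2.2 (add not E):
                ○ open, literals {A=1, B=1, C=0, E=0}.
      branch 2.2 (add not (not C and A), E):
        × closes — contains both E and not E.
2 branches closed, 6 open.
Each open branch fixes some atoms; the unmentioned ones are free. Counting distinct full assignments: branch {D=1, E=1} (A, B, C) contributes 8 new; branch {B=0, E=1} (A, C, D) contributes 4 new; branch {A=1, C=0, E=1} (B, D) contributes 1 new; branch {A=1, B=1, C=0, E=0} (D) contributes 2 new; branch {A=1, B=1, C=0, D=0, E=0} (none free) contributes 0 new; branch {A=1, B=1, C=0, E=0} (D) contributes 0 new. Total: 15.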